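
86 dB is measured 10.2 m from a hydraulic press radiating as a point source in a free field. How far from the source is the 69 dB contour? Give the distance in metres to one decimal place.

72.2 m

Point-source spreading drops the level by 20·log₁₀(r₂/r₁); inverting, r₂/r₁ = 10^(ΔL/20).
r₂ = 10.2·10^((86−69)/20) = 10.2·10^(17.0/20) = 72.21 m.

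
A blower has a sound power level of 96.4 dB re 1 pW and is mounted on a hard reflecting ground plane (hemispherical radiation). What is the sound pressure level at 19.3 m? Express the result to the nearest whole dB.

63 dB

The power spreads over a hemisphere of area 2π·r², so L_p = L_w − 10·log₁₀(2π·r²).
2π·r² = 2340 m², 10·log₁₀ of that is 33.693 dB.
L_p = 96.4 − 33.693 = 62.71 dB.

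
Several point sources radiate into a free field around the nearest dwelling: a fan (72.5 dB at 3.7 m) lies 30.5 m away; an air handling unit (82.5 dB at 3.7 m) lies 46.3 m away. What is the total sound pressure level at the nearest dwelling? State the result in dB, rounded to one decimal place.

61.5 dB

First find each source's level at the receiver (point-source: −20·log₁₀(r/r_ref)), then combine on an intensity basis.
fan: 72.5 − 20·log₁₀(30.5/3.7) = 72.5 − 18.32 = 54.18 dB.
air handling unit: 82.5 − 20·log₁₀(46.3/3.7) = 82.5 − 21.95 = 60.55 dB.
Σ 10^(L/10) = 1.397e+06 → L_total = 10·log₁₀(1.397e+06) = 61.45 dB.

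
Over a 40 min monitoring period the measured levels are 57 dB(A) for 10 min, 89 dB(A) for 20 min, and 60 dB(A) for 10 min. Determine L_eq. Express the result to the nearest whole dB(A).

86 dB(A)

L_eq = 10·log₁₀[(1/T)·Σ tᵢ·10^(Lᵢ/10)] with T = 40 min.
Σ tᵢ·10^(Lᵢ/10) = 10·10^(57/10) + 20·10^(89/10) + 10·10^(60/10) = 1.590e+10.
L_eq = 10·log₁₀(1.590e+10/40) = 85.99 dB(A).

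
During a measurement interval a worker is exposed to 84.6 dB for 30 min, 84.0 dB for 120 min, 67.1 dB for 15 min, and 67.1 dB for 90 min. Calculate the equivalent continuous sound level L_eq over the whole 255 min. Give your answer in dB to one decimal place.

81.9 dB

L_eq = 10·log₁₀[(1/T)·Σ tᵢ·10^(Lᵢ/10)] with T = 255 min.
Σ tᵢ·10^(Lᵢ/10) = 30·10^(84.6/10) + 120·10^(84.0/10) + 15·10^(67.1/10) + 90·10^(67.1/10) = 3.933e+10.
L_eq = 10·log₁₀(3.933e+10/255) = 81.88 dB.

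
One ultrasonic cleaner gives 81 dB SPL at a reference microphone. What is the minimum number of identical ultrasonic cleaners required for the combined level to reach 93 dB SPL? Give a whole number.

16

N identical sources give L₁ + 10·log₁₀ N, so require 10·log₁₀ N ≥ 93 − 81 = 12.0 dB.
N ≥ 10^(12.0/10) = 15.849, so N = 16.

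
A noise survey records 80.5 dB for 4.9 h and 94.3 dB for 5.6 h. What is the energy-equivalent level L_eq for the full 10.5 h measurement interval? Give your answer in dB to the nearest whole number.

92 dB

The energy average is taken in the linear domain: L_eq = 10·log₁₀[(Σ tᵢ·10^(Lᵢ/10))/T], T = 10.5 h.
Σ tᵢ·10^(Lᵢ/10) = 4.9·10^(80.5/10) + 5.6·10^(94.3/10) = 1.562e+10.
L_eq = 10·log₁₀(1.562e+10/10.5) = 91.73 dB.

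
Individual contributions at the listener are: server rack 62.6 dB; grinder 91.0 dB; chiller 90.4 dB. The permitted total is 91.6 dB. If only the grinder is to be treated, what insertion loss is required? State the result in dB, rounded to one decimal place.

The untreated sources together contribute 10^(62.6/10) + 10^(90.4/10) = 1.098e+09, i.e. 90.41 dB.
The limit corresponds to 10^(91.6/10) = 1.445e+09; subtracting the fixed part leaves 3.471e+08 for the grinder, i.e. 85.41 dB.
So the grinder must be reduced from 91.0 to 85.41 dB: IL = 5.59 dB.

5.6 dB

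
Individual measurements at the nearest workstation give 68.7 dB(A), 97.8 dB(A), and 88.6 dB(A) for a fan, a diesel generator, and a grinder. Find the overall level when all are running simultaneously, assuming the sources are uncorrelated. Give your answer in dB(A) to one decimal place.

Incoherent sources combine by intensity addition: L_total = 10·log₁₀(Σ 10^(L_i/10)).
Σ 10^(L/10) = 10^(68.7/10) + 10^(97.8/10) + 10^(88.6/10) = 6.757e+09.
L_total = 10·log₁₀(6.757e+09) = 98.30 dB(A).

98.3 dB(A)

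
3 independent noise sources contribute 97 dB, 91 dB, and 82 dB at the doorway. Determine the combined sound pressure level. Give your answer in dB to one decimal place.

For uncorrelated sources the intensities add, so convert each level to linear form, sum, and take 10·log₁₀ of the total.
Σ 10^(L/10) = 10^(97/10) + 10^(91/10) + 10^(82/10) = 6.429e+09.
L_total = 10·log₁₀(6.429e+09) = 98.08 dB.

98.1 dB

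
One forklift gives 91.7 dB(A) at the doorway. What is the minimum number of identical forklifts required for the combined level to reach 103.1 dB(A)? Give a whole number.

Need L₁ + 10·log₁₀ N ≥ 103.1, i.e. log₁₀ N ≥ 1.14.
N ≥ 10^(11.4/10) = 13.804, so N = 14.

14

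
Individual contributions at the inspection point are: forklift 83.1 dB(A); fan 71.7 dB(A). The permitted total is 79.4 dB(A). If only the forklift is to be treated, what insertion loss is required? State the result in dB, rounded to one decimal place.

The untreated sources together contribute 10^(71.7/10) = 1.479e+07, i.e. 71.70 dB(A).
To meet 79.4 dB(A) overall, the treated forklift may contribute at most 10^(79.4/10) − 1.479e+07 = 7.231e+07, i.e. 78.59 dB(A).
So the forklift must be reduced from 83.1 to 78.59 dB(A): IL = 4.51 dB.

4.5 dB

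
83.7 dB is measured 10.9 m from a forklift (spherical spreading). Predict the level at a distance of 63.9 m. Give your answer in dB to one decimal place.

For a point source, L₂ = L₁ − 20·log₁₀(r₂/r₁).
L₂ = 83.7 − 20·log₁₀(63.9/10.9) = 83.7 − 15.361 = 68.34 dB.

68.3 dB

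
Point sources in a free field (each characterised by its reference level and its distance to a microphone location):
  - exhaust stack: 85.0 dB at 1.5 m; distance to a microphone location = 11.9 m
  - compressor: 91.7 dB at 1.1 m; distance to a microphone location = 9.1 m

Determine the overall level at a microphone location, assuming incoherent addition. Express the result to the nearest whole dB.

Apply inverse-square spreading to bring every level to the receiver, then sum 10^(L/10).
exhaust stack: 85.0 − 20·log₁₀(11.9/1.5) = 85.0 − 17.99 = 67.01 dB.
compressor: 91.7 − 20·log₁₀(9.1/1.1) = 91.7 − 18.35 = 73.35 dB.
Σ 10^(L/10) = 2.664e+07 → L_total = 10·log₁₀(2.664e+07) = 74.25 dB.

74 dB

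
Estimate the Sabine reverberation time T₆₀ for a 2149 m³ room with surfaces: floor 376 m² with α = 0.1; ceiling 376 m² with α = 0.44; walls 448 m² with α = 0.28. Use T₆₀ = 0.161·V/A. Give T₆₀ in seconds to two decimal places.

Summing Sᵢαᵢ: 376·0.1 + 376·0.44 + 448·0.28 = 328.48 m².
T₆₀ = 0.161·V/A = 0.161·2149/328.48 = 1.053 s.

1.05 s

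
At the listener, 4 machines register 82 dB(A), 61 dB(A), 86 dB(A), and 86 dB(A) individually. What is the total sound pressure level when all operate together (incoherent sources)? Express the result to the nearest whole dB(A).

90 dB(A)

For uncorrelated sources the intensities add, so convert each level to linear form, sum, and take 10·log₁₀ of the total.
Σ 10^(L/10) = 10^(82/10) + 10^(61/10) + 10^(86/10) + 10^(86/10) = 9.560e+08.
L_total = 10·log₁₀(9.560e+08) = 89.80 dB(A).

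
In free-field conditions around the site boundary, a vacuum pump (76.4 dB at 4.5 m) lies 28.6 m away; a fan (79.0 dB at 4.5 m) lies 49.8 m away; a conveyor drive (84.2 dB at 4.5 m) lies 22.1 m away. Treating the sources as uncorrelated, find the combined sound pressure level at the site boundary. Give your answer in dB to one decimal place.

71.0 dB

Propagate each source to the receiver with L = L_ref − 20·log₁₀(r/r_ref), then add intensities.
vacuum pump: 76.4 − 20·log₁₀(28.6/4.5) = 76.4 − 16.06 = 60.34 dB.
fan: 79.0 − 20·log₁₀(49.8/4.5) = 79.0 − 20.88 = 58.12 dB.
conveyor drive: 84.2 − 20·log₁₀(22.1/4.5) = 84.2 − 13.82 = 70.38 dB.
Σ 10^(L/10) = 1.263e+07 → L_total = 10·log₁₀(1.263e+07) = 71.02 dB.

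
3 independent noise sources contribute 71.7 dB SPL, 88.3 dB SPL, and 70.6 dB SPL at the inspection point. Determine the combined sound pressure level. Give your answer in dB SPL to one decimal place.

Incoherent sources combine by intensity addition: L_total = 10·log₁₀(Σ 10^(L_i/10)).
Σ 10^(L/10) = 10^(71.7/10) + 10^(88.3/10) + 10^(70.6/10) = 7.024e+08.
L_total = 10·log₁₀(7.024e+08) = 88.47 dB SPL.

88.5 dB SPL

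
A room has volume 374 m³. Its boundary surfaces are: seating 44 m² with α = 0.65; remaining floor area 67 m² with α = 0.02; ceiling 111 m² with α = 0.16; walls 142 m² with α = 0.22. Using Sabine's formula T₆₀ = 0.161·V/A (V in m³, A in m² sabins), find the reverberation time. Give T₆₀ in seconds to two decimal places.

A = Σ Sᵢαᵢ = 44·0.65 + 67·0.02 + 111·0.16 + 142·0.22 = 78.94 m².
T₆₀ = 0.161 × 374 / 78.94 = 0.763 s.

0.76 s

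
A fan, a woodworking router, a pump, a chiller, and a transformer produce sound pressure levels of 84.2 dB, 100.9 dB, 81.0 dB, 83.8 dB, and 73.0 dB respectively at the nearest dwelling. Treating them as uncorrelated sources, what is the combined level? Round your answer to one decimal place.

101.1 dB

For uncorrelated sources the intensities add, so convert each level to linear form, sum, and take 10·log₁₀ of the total.
Σ 10^(L/10) = 10^(84.2/10) + 10^(100.9/10) + 10^(81.0/10) + 10^(83.8/10) + 10^(73.0/10) = 1.295e+10.
L_total = 10·log₁₀(1.295e+10) = 101.12 dB.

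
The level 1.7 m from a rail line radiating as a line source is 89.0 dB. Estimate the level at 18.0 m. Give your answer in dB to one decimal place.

78.8 dB

For a line source, L₂ = L₁ − 10·log₁₀(r₂/r₁).
L₂ = 89.0 − 10·log₁₀(18.0/1.7) = 89.0 − 10.248 = 78.75 dB.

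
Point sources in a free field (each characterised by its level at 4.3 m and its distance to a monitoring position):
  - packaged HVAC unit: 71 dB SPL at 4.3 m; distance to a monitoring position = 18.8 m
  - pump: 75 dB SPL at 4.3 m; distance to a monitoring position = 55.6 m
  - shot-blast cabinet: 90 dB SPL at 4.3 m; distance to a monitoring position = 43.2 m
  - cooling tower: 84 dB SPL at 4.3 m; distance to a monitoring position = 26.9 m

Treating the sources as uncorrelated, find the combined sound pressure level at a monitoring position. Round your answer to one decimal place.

72.3 dB SPL

First find each source's level at the receiver (point-source: −20·log₁₀(r/r_ref)), then combine on an intensity basis.
packaged HVAC unit: 71 − 20·log₁₀(18.8/4.3) = 71 − 12.81 = 58.19 dB SPL.
pump: 75 − 20·log₁₀(55.6/4.3) = 75 − 22.23 = 52.77 dB SPL.
shot-blast cabinet: 90 − 20·log₁₀(43.2/4.3) = 90 − 20.04 = 69.96 dB SPL.
cooling tower: 84 − 20·log₁₀(26.9/4.3) = 84 − 15.93 = 68.07 dB SPL.
Σ 10^(L/10) = 1.717e+07 → L_total = 10·log₁₀(1.717e+07) = 72.35 dB SPL.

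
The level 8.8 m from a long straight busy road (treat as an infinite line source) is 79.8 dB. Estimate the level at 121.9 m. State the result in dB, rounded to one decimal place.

For a line source, L₂ = L₁ − 10·log₁₀(r₂/r₁).
L₂ = 79.8 − 10·log₁₀(121.9/8.8) = 79.8 − 11.415 = 68.38 dB.

68.4 dB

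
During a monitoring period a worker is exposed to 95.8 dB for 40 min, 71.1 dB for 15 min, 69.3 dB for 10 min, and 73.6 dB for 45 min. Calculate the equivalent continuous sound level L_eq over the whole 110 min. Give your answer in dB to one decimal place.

The energy average is taken in the linear domain: L_eq = 10·log₁₀[(Σ tᵢ·10^(Lᵢ/10))/T], T = 110 min.
Σ tᵢ·10^(Lᵢ/10) = 40·10^(95.8/10) + 15·10^(71.1/10) + 10·10^(69.3/10) + 45·10^(73.6/10) = 1.534e+11.
L_eq = 10·log₁₀(1.534e+11/110) = 91.44 dB.

91.4 dB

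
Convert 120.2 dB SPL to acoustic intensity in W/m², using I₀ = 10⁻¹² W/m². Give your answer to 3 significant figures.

I/I₀ = 10^(120.2/10) = 1.047e+12, so I = 1.047e+12 × 10⁻¹² W/m².

1.05 W/m²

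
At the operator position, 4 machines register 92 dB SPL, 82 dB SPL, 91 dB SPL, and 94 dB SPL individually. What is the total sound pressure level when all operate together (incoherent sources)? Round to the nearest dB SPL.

For uncorrelated sources the intensities add, so convert each level to linear form, sum, and take 10·log₁₀ of the total.
Σ 10^(L/10) = 10^(92/10) + 10^(82/10) + 10^(91/10) + 10^(94/10) = 5.514e+09.
L_total = 10·log₁₀(5.514e+09) = 97.41 dB SPL.

97 dB SPL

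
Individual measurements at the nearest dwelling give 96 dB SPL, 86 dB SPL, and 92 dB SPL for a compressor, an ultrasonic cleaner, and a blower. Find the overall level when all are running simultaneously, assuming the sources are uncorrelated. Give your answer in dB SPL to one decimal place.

Incoherent sources combine by intensity addition: L_total = 10·log₁₀(Σ 10^(L_i/10)).
Σ 10^(L/10) = 10^(96/10) + 10^(86/10) + 10^(92/10) = 5.964e+09.
L_total = 10·log₁₀(5.964e+09) = 97.76 dB SPL.

97.8 dB SPL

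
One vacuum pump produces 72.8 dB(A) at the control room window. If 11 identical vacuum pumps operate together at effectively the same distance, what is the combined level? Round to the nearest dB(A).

83 dB(A)

N identical incoherent sources raise the level by 10·log₁₀ N.
L_total = 72.8 + 10·log₁₀(11) = 72.8 + 10.414 = 83.21 dB(A).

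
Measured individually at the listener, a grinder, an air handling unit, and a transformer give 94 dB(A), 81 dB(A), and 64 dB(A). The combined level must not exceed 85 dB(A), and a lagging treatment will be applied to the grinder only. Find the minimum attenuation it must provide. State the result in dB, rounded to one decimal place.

The untreated sources together contribute 10^(81/10) + 10^(64/10) = 1.284e+08, i.e. 81.09 dB(A).
To meet 85 dB(A) overall, the treated grinder may contribute at most 10^(85/10) − 1.284e+08 = 1.878e+08, i.e. 82.74 dB(A).
So the grinder must be reduced from 94 to 82.74 dB(A): IL = 11.26 dB.

11.3 dB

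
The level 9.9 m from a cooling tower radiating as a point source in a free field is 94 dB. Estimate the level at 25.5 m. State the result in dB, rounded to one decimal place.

85.8 dB

Spherical spreading from a point source gives a 20·log₁₀(r₂/r₁) drop.
L₂ = 94 − 20·log₁₀(25.5/9.9) = 94 − 8.218 = 85.78 dB.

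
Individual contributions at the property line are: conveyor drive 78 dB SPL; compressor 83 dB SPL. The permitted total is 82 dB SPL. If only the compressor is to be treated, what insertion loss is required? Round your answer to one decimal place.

3.2 dB

Fixed contribution from the other source: Σ 10^(L/10) = 10^(78/10) = 6.310e+07 (78.00 dB SPL).
To meet 82 dB SPL overall, the treated compressor may contribute at most 10^(82/10) − 6.310e+07 = 9.539e+07, i.e. 79.80 dB SPL.
Required insertion loss = 83 − 79.80 = 3.20 dB.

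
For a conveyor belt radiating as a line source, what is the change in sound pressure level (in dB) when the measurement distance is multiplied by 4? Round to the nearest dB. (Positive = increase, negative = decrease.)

-6 dB

With cylindrical spreading the level changes by −10·log₁₀(r₂/r₁).
ΔL = −10·log₁₀(4) = -6.02 dB.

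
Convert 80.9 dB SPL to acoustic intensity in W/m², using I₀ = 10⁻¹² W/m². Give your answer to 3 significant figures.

I/I₀ = 10^(80.9/10) = 1.23e+08, so I = 1.23e+08 × 10⁻¹² W/m².

0.000123 W/m²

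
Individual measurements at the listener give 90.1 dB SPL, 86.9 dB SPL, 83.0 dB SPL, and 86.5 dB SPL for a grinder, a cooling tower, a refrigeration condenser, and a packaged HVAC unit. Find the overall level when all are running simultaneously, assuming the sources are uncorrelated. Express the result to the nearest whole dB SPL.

For uncorrelated sources the intensities add, so convert each level to linear form, sum, and take 10·log₁₀ of the total.
Σ 10^(L/10) = 10^(90.1/10) + 10^(86.9/10) + 10^(83.0/10) + 10^(86.5/10) = 2.159e+09.
L_total = 10·log₁₀(2.159e+09) = 93.34 dB SPL.

93 dB SPL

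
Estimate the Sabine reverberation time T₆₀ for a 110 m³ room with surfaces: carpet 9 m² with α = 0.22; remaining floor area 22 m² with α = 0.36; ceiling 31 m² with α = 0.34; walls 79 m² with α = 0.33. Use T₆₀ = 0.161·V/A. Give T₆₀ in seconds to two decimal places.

0.38 s

Summing Sᵢαᵢ: 9·0.22 + 22·0.36 + 31·0.34 + 79·0.33 = 46.51 m².
T₆₀ = 0.161·V/A = 0.161·110/46.51 = 0.381 s.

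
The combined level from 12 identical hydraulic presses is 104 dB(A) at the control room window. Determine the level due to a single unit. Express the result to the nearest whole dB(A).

93 dB(A)

For N identical incoherent sources L_total = L₁ + 10·log₁₀ N, so L₁ = 104 − 10·log₁₀(12) = 104 − 10.792.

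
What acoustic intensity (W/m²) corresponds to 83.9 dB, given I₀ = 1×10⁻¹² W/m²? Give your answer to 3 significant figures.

0.000245 W/m²

L = 10·log₁₀(I/I₀) ⇒ I = I₀·10^(L/10) = 10⁻¹² × 10^8.39.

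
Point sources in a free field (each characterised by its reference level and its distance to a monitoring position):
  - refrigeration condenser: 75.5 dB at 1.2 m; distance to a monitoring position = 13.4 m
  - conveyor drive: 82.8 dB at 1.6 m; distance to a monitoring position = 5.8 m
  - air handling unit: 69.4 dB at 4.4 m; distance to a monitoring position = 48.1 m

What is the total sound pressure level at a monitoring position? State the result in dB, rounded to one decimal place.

71.7 dB

First find each source's level at the receiver (point-source: −20·log₁₀(r/r_ref)), then combine on an intensity basis.
refrigeration condenser: 75.5 − 20·log₁₀(13.4/1.2) = 75.5 − 20.96 = 54.54 dB.
conveyor drive: 82.8 − 20·log₁₀(5.8/1.6) = 82.8 − 11.19 = 71.61 dB.
air handling unit: 69.4 − 20·log₁₀(48.1/4.4) = 69.4 − 20.77 = 48.63 dB.
Σ 10^(L/10) = 1.486e+07 → L_total = 10·log₁₀(1.486e+07) = 71.72 dB.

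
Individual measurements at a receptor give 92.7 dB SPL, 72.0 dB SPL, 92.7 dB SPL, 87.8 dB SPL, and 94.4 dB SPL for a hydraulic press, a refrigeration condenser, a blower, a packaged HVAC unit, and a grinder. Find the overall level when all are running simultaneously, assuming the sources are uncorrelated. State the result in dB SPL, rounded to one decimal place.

For uncorrelated sources the intensities add, so convert each level to linear form, sum, and take 10·log₁₀ of the total.
Σ 10^(L/10) = 10^(92.7/10) + 10^(72.0/10) + 10^(92.7/10) + 10^(87.8/10) + 10^(94.4/10) = 7.097e+09.
L_total = 10·log₁₀(7.097e+09) = 98.51 dB SPL.

98.5 dB SPL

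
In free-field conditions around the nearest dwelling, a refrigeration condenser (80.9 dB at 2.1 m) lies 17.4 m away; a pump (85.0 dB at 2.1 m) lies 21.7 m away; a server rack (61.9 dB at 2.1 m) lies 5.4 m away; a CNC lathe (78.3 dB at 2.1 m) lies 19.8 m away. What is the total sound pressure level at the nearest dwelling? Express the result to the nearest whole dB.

Apply inverse-square spreading to bring every level to the receiver, then sum 10^(L/10).
refrigeration condenser: 80.9 − 20·log₁₀(17.4/2.1) = 80.9 − 18.37 = 62.53 dB.
pump: 85.0 − 20·log₁₀(21.7/2.1) = 85.0 − 20.28 = 64.72 dB.
server rack: 61.9 − 20·log₁₀(5.4/2.1) = 61.9 − 8.20 = 53.70 dB.
CNC lathe: 78.3 − 20·log₁₀(19.8/2.1) = 78.3 − 19.49 = 58.81 dB.
Σ 10^(L/10) = 5.748e+06 → L_total = 10·log₁₀(5.748e+06) = 67.60 dB.

68 dB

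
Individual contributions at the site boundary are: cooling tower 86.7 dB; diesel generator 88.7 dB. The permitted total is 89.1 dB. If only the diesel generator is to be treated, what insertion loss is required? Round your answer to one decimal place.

3.3 dB

Everything except the diesel generator sums to 10^(86.7/10) = 4.677e+08 in linear terms, 86.70 dB.
The limit corresponds to 10^(89.1/10) = 8.128e+08; subtracting the fixed part leaves 3.451e+08 for the diesel generator, i.e. 85.38 dB.
Required insertion loss = 88.7 − 85.38 = 3.32 dB.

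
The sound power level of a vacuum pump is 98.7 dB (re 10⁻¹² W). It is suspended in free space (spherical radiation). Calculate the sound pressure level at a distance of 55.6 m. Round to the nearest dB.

The power spreads over a sphere of area 4π·r², so L_p = L_w − 10·log₁₀(4π·r²).
4π·r² = 3.885e+04 m², 10·log₁₀ of that is 45.894 dB.
L_p = 98.7 − 45.894 = 52.81 dB.

53 dB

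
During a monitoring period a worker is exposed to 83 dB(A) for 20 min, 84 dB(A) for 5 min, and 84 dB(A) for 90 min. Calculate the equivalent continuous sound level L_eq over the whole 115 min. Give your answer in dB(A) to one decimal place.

Weight each interval's intensity by its duration and average over T = 115 min:
Σ tᵢ·10^(Lᵢ/10) = 20·10^(83/10) + 5·10^(84/10) + 90·10^(84/10) = 2.785e+10.
L_eq = 10·log₁₀(2.785e+10/115) = 83.84 dB(A).

83.8 dB(A)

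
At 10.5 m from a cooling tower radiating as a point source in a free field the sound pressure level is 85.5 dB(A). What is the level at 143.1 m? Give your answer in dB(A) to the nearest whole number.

63 dB(A)

Point-source attenuation: ΔL = 20·log₁₀(r₂/r₁) = 20·log₁₀(143.1/10.5) = 22.689 dB.
L₂ = 85.5 − 20·log₁₀(143.1/10.5) = 85.5 − 22.689 = 62.81 dB(A).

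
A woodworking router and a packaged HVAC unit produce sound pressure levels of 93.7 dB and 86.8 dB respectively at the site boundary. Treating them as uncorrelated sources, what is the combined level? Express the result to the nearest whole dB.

95 dB

For uncorrelated sources the intensities add, so convert each level to linear form, sum, and take 10·log₁₀ of the total.
Σ 10^(L/10) = 10^(93.7/10) + 10^(86.8/10) = 2.823e+09.
L_total = 10·log₁₀(2.823e+09) = 94.51 dB.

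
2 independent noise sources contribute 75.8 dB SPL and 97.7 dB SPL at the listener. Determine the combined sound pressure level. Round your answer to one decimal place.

97.7 dB SPL

Incoherent sources combine by intensity addition: L_total = 10·log₁₀(Σ 10^(L_i/10)).
Σ 10^(L/10) = 10^(75.8/10) + 10^(97.7/10) = 5.926e+09.
L_total = 10·log₁₀(5.926e+09) = 97.73 dB SPL.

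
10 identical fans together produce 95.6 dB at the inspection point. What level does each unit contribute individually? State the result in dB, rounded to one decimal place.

Dividing the total intensity by 10 lowers the level by 10·log₁₀ 10 = 10.000 dB: L₁ = 95.6 − 10.000.

85.6 dB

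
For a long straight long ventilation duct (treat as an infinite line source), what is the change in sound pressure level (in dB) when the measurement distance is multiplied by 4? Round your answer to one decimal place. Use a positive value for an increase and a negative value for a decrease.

-6.0 dB

Line-source spreading: ΔL = −10·log₁₀(r₂/r₁).
ΔL = −10·log₁₀(4) = -6.02 dB.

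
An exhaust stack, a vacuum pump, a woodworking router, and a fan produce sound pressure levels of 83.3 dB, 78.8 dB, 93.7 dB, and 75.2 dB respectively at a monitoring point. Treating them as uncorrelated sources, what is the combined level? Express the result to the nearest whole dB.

For uncorrelated sources the intensities add, so convert each level to linear form, sum, and take 10·log₁₀ of the total.
Σ 10^(L/10) = 10^(83.3/10) + 10^(78.8/10) + 10^(93.7/10) + 10^(75.2/10) = 2.667e+09.
L_total = 10·log₁₀(2.667e+09) = 94.26 dB.

94 dB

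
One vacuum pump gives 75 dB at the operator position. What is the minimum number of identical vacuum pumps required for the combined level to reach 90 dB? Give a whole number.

32

N identical sources give L₁ + 10·log₁₀ N, so require 10·log₁₀ N ≥ 90 − 75 = 15.0 dB.
N ≥ 10^(15.0/10) = 31.623, so N = 32.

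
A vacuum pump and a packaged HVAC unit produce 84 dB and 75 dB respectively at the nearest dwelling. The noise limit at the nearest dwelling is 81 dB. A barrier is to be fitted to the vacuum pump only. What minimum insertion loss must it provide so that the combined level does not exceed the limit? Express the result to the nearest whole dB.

4 dB

Fixed contribution from the other source: Σ 10^(L/10) = 10^(75/10) = 3.162e+07 (75.00 dB).
The limit corresponds to 10^(81/10) = 1.259e+08; subtracting the fixed part leaves 9.427e+07 for the vacuum pump, i.e. 79.74 dB.
So the vacuum pump must be reduced from 84 to 79.74 dB: IL = 4.26 dB.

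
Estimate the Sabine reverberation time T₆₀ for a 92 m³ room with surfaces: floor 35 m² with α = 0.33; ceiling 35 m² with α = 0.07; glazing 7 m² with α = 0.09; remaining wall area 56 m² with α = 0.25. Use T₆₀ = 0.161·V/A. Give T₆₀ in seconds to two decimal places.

0.52 s

Total absorption A = 35·0.33 + 35·0.07 + 7·0.09 + 56·0.25 = 28.63 m² sabins.
T₆₀ = 0.161 × 92 / 28.63 = 0.517 s.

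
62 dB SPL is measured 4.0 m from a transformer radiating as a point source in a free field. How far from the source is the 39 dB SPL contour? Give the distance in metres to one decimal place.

The 23.0 dB drop corresponds to a distance ratio of 10^(23.0/20) for a point source.
r₂ = 4.0·10^((62−39)/20) = 4.0·10^(23.0/20) = 56.50 m.

56.5 m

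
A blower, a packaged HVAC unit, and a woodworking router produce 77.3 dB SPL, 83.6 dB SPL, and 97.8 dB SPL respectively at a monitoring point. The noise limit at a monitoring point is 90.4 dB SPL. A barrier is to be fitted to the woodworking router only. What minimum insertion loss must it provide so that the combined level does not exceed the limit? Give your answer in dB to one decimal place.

8.7 dB

Fixed contribution from the other sources: Σ 10^(L/10) = 10^(77.3/10) + 10^(83.6/10) = 2.828e+08 (84.51 dB SPL).
To meet 90.4 dB SPL overall, the treated woodworking router may contribute at most 10^(90.4/10) − 2.828e+08 = 8.137e+08, i.e. 89.10 dB SPL.
So the woodworking router must be reduced from 97.8 to 89.10 dB SPL: IL = 8.70 dB.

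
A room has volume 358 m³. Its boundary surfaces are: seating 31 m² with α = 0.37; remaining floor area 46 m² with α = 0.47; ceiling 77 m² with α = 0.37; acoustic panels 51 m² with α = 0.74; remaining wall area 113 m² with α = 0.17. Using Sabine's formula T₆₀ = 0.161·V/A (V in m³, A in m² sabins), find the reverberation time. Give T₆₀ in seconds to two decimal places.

Total absorption A = 31·0.37 + 46·0.47 + 77·0.37 + 51·0.74 + 113·0.17 = 118.53 m² sabins.
T₆₀ = 0.161·V/A = 0.161·358/118.53 = 0.486 s.

0.49 s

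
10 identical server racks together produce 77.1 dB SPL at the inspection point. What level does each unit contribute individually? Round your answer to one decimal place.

67.1 dB SPL

Dividing the total intensity by 10 lowers the level by 10·log₁₀ 10 = 10.000 dB: L₁ = 77.1 − 10.000.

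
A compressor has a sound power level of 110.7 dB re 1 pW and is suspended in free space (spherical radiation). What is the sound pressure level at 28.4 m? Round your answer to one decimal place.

70.6 dB

The power spreads over a sphere of area 4π·r², so L_p = L_w − 10·log₁₀(4π·r²).
4π·r² = 1.014e+04 m², 10·log₁₀ of that is 40.058 dB.
L_p = 110.7 − 40.058 = 70.64 dB.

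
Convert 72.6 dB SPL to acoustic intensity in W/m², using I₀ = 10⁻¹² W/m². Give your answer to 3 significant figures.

L = 10·log₁₀(I/I₀) ⇒ I = I₀·10^(L/10) = 10⁻¹² × 10^7.26.

1.82e-05 W/m²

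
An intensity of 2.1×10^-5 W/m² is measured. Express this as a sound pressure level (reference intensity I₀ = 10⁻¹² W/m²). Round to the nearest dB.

73 dB

Dividing by I₀ shifts the exponent by 12: I/I₀ = 2.1×10^7.
L = 10·(0.3222 + 7) = 73.22 dB.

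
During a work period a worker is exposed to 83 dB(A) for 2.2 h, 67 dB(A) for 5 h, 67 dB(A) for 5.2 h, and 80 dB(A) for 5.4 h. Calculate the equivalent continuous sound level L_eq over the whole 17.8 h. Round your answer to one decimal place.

77.6 dB(A)

L_eq = 10·log₁₀[(1/T)·Σ tᵢ·10^(Lᵢ/10)] with T = 17.8 h.
Σ tᵢ·10^(Lᵢ/10) = 2.2·10^(83/10) + 5·10^(67/10) + 5.2·10^(67/10) + 5.4·10^(80/10) = 1.030e+09.
L_eq = 10·log₁₀(1.030e+09/17.8) = 77.62 dB(A).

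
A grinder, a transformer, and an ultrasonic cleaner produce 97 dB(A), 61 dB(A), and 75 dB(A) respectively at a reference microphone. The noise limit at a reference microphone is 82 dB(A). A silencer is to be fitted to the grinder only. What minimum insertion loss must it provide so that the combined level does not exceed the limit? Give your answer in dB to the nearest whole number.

16 dB

The untreated sources together contribute 10^(61/10) + 10^(75/10) = 3.288e+07, i.e. 75.17 dB(A).
To meet 82 dB(A) overall, the treated grinder may contribute at most 10^(82/10) − 3.288e+07 = 1.256e+08, i.e. 80.99 dB(A).
Required insertion loss = 97 − 80.99 = 16.01 dB.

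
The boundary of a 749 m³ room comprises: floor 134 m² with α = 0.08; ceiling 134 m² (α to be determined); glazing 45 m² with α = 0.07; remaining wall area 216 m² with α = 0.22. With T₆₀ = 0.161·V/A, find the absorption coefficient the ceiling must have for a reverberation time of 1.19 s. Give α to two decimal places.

0.30

A = 0.161·V/T₆₀ = 0.161·749/1.19 = 101.34 m² sabins.
Absorption from the other surfaces = 134·0.08 + 45·0.07 + 216·0.22 = 61.39 m², so the ceiling must supply 39.95 m² over 134 m².
α = 39.95/134 = 0.298.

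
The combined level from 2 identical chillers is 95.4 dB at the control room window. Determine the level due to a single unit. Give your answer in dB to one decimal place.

For N identical incoherent sources L_total = L₁ + 10·log₁₀ N, so L₁ = 95.4 − 10·log₁₀(2) = 95.4 − 3.010.

92.4 dB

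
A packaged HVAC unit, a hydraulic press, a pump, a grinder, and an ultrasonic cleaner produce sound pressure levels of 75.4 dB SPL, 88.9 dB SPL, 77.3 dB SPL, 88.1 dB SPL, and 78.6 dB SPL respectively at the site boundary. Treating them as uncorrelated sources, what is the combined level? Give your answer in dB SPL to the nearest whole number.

For uncorrelated sources the intensities add, so convert each level to linear form, sum, and take 10·log₁₀ of the total.
Σ 10^(L/10) = 10^(75.4/10) + 10^(88.9/10) + 10^(77.3/10) + 10^(88.1/10) + 10^(78.6/10) = 1.583e+09.
L_total = 10·log₁₀(1.583e+09) = 91.99 dB SPL.

92 dB SPL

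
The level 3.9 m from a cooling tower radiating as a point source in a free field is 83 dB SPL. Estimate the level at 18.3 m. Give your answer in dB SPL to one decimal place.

For a point source, L₂ = L₁ − 20·log₁₀(r₂/r₁).
L₂ = 83 − 20·log₁₀(18.3/3.9) = 83 − 13.428 = 69.57 dB SPL.

69.6 dB SPL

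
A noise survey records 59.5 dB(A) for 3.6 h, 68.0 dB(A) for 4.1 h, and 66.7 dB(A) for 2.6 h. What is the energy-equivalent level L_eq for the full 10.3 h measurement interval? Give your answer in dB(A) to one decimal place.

L_eq = 10·log₁₀[(1/T)·Σ tᵢ·10^(Lᵢ/10)] with T = 10.3 h.
Σ tᵢ·10^(Lᵢ/10) = 3.6·10^(59.5/10) + 4.1·10^(68.0/10) + 2.6·10^(66.7/10) = 4.124e+07.
L_eq = 10·log₁₀(4.124e+07/10.3) = 66.02 dB(A).

66.0 dB(A)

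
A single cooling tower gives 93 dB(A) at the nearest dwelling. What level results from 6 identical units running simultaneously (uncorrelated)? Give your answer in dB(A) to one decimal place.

100.8 dB(A)

With 6 equal, uncorrelated contributions the intensity is 6× that of one unit, giving a rise of 10·log₁₀ 6.
L_total = 93 + 10·log₁₀(6) = 93 + 7.782 = 100.78 dB(A).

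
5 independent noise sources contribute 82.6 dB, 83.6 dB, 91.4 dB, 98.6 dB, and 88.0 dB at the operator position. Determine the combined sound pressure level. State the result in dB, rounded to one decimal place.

For uncorrelated sources the intensities add, so convert each level to linear form, sum, and take 10·log₁₀ of the total.
Σ 10^(L/10) = 10^(82.6/10) + 10^(83.6/10) + 10^(91.4/10) + 10^(98.6/10) + 10^(88.0/10) = 9.667e+09.
L_total = 10·log₁₀(9.667e+09) = 99.85 dB.

99.9 dB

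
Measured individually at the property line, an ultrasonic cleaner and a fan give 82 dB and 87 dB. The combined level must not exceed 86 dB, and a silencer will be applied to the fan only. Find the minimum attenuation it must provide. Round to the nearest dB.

Everything except the fan sums to 10^(82/10) = 1.585e+08 in linear terms, 82.00 dB.
The limit corresponds to 10^(86/10) = 3.981e+08; subtracting the fixed part leaves 2.396e+08 for the fan, i.e. 83.80 dB.
Required insertion loss = 87 − 83.80 = 3.20 dB.

3 dB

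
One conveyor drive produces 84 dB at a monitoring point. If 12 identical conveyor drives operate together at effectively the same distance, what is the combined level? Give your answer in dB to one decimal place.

L_total = L₁ + 10·log₁₀ N for N identical incoherent sources.
L_total = 84 + 10·log₁₀(12) = 84 + 10.792 = 94.79 dB.

94.8 dB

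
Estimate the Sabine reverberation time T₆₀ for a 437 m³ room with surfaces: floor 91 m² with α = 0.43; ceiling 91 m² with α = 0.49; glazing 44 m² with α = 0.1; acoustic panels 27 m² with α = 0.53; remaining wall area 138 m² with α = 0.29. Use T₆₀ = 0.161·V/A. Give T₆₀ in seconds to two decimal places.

A = Σ Sᵢαᵢ = 91·0.43 + 91·0.49 + 44·0.1 + 27·0.53 + 138·0.29 = 142.45 m².
T₆₀ = 0.161·V/A = 0.161·437/142.45 = 0.494 s.

0.49 s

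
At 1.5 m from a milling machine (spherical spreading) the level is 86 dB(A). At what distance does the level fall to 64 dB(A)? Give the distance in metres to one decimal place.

The 22.0 dB drop corresponds to a distance ratio of 10^(22.0/20) for a point source.
r₂ = 1.5·10^((86−64)/20) = 1.5·10^(22.0/20) = 18.88 m.

18.9 m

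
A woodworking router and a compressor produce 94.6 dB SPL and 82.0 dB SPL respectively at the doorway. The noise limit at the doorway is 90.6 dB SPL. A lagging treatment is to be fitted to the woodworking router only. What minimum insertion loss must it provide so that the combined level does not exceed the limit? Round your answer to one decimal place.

4.6 dB

Everything except the woodworking router sums to 10^(82.0/10) = 1.585e+08 in linear terms, 82.00 dB SPL.
The limit corresponds to 10^(90.6/10) = 1.148e+09; subtracting the fixed part leaves 9.897e+08 for the woodworking router, i.e. 89.95 dB SPL.
So the woodworking router must be reduced from 94.6 to 89.95 dB SPL: IL = 4.65 dB.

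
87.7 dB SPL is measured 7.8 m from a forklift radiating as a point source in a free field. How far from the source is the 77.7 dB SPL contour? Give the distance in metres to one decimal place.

For a point source L₁ − L₂ = 20·log₁₀(r₂/r₁), so r₂ = r₁·10^((L₁−L₂)/20).
r₂ = 7.8·10^((87.7−77.7)/20) = 7.8·10^(10.0/20) = 24.67 m.

24.7 m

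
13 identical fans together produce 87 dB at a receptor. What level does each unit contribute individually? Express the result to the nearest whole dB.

76 dB

Dividing the total intensity by 13 lowers the level by 10·log₁₀ 13 = 11.139 dB: L₁ = 87 − 11.139.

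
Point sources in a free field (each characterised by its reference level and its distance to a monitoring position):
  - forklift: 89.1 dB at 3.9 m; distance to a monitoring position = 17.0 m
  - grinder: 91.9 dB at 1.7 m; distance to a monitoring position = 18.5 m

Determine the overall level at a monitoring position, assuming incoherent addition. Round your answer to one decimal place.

77.5 dB

Apply inverse-square spreading to bring every level to the receiver, then sum 10^(L/10).
forklift: 89.1 − 20·log₁₀(17.0/3.9) = 89.1 − 12.79 = 76.31 dB.
grinder: 91.9 − 20·log₁₀(18.5/1.7) = 91.9 − 20.73 = 71.17 dB.
Σ 10^(L/10) = 5.586e+07 → L_total = 10·log₁₀(5.586e+07) = 77.47 dB.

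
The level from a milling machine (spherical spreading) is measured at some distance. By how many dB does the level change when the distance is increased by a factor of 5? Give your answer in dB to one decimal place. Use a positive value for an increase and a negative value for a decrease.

-14.0 dB

With spherical spreading the level changes by −20·log₁₀(r₂/r₁).
ΔL = −20·log₁₀(5) = -13.98 dB.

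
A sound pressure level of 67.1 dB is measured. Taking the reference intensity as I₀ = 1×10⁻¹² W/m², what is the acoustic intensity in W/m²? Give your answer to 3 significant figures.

L = 10·log₁₀(I/I₀) ⇒ I = I₀·10^(L/10) = 10⁻¹² × 10^6.71.

5.13e-06 W/m²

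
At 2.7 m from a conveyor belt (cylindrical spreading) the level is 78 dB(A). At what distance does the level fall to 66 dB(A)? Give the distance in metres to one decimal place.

42.8 m

For a line source L₁ − L₂ = 10·log₁₀(r₂/r₁), so r₂ = r₁·10^((L₁−L₂)/10).
r₂ = 2.7·10^((78−66)/10) = 2.7·10^(12.0/10) = 42.79 m.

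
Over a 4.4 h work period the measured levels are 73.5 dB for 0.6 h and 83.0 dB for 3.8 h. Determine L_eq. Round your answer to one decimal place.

L_eq = 10·log₁₀[(1/T)·Σ tᵢ·10^(Lᵢ/10)] with T = 4.4 h.
Σ tᵢ·10^(Lᵢ/10) = 0.6·10^(73.5/10) + 3.8·10^(83.0/10) = 7.716e+08.
L_eq = 10·log₁₀(7.716e+08/4.4) = 82.44 dB.

82.4 dB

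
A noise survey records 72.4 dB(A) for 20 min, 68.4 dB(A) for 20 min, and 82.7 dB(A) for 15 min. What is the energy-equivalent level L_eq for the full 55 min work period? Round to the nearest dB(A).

L_eq = 10·log₁₀[(1/T)·Σ tᵢ·10^(Lᵢ/10)] with T = 55 min.
Σ tᵢ·10^(Lᵢ/10) = 20·10^(72.4/10) + 20·10^(68.4/10) + 15·10^(82.7/10) = 3.279e+09.
L_eq = 10·log₁₀(3.279e+09/55) = 77.75 dB(A).

78 dB(A)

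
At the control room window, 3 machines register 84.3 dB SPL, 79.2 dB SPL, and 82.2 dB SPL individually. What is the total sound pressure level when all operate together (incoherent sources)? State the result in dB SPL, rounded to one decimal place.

87.1 dB SPL

Incoherent sources combine by intensity addition: L_total = 10·log₁₀(Σ 10^(L_i/10)).
Σ 10^(L/10) = 10^(84.3/10) + 10^(79.2/10) + 10^(82.2/10) = 5.183e+08.
L_total = 10·log₁₀(5.183e+08) = 87.15 dB SPL.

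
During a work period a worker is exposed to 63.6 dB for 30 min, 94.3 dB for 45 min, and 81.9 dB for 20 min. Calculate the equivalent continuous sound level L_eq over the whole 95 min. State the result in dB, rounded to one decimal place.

91.2 dB

Weight each interval's intensity by its duration and average over T = 95 min:
Σ tᵢ·10^(Lᵢ/10) = 30·10^(63.6/10) + 45·10^(94.3/10) + 20·10^(81.9/10) = 1.243e+11.
L_eq = 10·log₁₀(1.243e+11/95) = 91.17 dB.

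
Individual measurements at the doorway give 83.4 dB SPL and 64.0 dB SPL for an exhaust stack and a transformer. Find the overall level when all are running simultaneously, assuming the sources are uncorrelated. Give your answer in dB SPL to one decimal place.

83.4 dB SPL

For uncorrelated sources the intensities add, so convert each level to linear form, sum, and take 10·log₁₀ of the total.
Σ 10^(L/10) = 10^(83.4/10) + 10^(64.0/10) = 2.213e+08.
L_total = 10·log₁₀(2.213e+08) = 83.45 dB SPL.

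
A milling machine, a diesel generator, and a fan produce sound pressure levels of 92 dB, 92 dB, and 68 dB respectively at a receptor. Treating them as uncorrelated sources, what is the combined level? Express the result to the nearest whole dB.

For uncorrelated sources the intensities add, so convert each level to linear form, sum, and take 10·log₁₀ of the total.
Σ 10^(L/10) = 10^(92/10) + 10^(92/10) + 10^(68/10) = 3.176e+09.
L_total = 10·log₁₀(3.176e+09) = 95.02 dB.

95 dB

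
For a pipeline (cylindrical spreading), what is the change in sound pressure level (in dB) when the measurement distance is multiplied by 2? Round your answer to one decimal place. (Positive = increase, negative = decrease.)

With cylindrical spreading the level changes by −10·log₁₀(r₂/r₁).
ΔL = −10·log₁₀(2) = -3.01 dB.

-3.0 dB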